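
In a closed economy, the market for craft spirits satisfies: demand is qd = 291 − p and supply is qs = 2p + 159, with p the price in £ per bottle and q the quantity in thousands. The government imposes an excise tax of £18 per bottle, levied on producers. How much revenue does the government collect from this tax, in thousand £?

Before the tax: set 291 − p = 2p + 159 → p* = £44, q* = 247.
With the tax collected from producers, supply shifts: qs = 2(p − 18) + 159.
Solving gives q = 235 with consumers paying £56 and producers receiving £38 (the £18 wedge).
Revenue = t · Q = 18 · 235 = £4230.

Tax revenue = £4230 thousand.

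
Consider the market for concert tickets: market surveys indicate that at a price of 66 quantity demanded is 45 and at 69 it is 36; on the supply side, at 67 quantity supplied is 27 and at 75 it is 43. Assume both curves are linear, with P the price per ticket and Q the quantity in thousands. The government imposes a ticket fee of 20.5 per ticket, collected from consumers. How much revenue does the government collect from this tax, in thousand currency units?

Demand slope: (36 − 45)/(69 − 66) = -3, so Qd = 243 − 3P.
Supply slope: (43 − 27)/(75 − 67) = 2, so Qs = 2P − 107.
Without the tax, 243 − 3P = 2P − 107 gives 5P = 350, so P* = 70 and Q* = 33.
With the tax collected from consumers, demand (in seller-price terms) shifts: Qd = 243 − 3(P + 20.5).
Solving gives Q = 8.4 with consumers paying 78.2 and producers receiving 57.7 (the 20.5 wedge).
Revenue = t · Q = 20.5 · 8.4 = 172.2.

Tax revenue = 172.2 thousand.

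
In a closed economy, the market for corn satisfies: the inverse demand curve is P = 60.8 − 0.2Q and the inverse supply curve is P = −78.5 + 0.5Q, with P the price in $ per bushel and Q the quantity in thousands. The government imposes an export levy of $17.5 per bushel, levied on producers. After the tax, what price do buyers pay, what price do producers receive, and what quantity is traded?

Inverting to Q(P) form: Qd = 304 − 5P; Qs = 2P + 157.
Without the tax, 304 − 5P = 2P + 157 gives 7P = 147, so P* = $21 and Q* = 199.
With the tax collected from producers, supply shifts: Qs = 2(P − 17.5) + 157.
New equilibrium: buyers pay $26, producers receive $8.5, Q = 174. (Wedge: Pb − Ps = 17.5.)

Buyers pay $26; producers receive $8.5; quantity = 174.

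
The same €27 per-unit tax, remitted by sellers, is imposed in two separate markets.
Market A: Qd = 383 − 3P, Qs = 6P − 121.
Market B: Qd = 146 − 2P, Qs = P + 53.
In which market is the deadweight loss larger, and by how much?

Market A, by €486.

Market A: pre-tax P* = €56, Q* = 215; post-tax Q = 161; deadweight loss = €729.
Market B: pre-tax P* = €31, Q* = 84; post-tax Q = 66; deadweight loss = €243.
Difference: €729 vs €243 → market A is larger by €486.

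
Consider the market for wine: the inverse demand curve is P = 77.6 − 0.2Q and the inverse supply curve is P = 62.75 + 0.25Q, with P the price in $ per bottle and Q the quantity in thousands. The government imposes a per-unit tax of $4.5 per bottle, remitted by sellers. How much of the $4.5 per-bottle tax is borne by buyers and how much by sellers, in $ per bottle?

Buyers bear $2 per bottle; sellers bear $2.5 per bottle.

Inverting to Q(P) form: Qd = 388 − 5P; Qs = 4P − 251.
Before the tax: set 388 − 5P = 4P − 251 → P* = $71, Q* = 33.
With the tax collected from sellers, supply shifts: Qs = 4(P − 4.5) − 251.
New equilibrium: buyers pay $73, sellers receive $68.5, Q = 23. (Wedge: Pb − Ps = 4.5.)
Burden on buyers: $2; on sellers: $2.5. (They sum to $4.5.)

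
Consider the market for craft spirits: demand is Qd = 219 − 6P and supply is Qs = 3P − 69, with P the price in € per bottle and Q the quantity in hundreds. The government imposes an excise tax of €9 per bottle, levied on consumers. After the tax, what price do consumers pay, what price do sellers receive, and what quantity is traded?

Without the tax, 219 − 6P = 3P − 69 gives 9P = 288, so P* = €32 and Q* = 27.
With the tax collected from consumers, demand (in seller-price terms) shifts: Qd = 219 − 6(P + 9).
New equilibrium: consumers pay €35, sellers receive €26, Q = 9. (Wedge: Pb − Ps = 9.)
The less price-elastic side of the market bears the larger share of a per-unit tax.

Consumers pay €35; sellers receive €26; quantity = 9.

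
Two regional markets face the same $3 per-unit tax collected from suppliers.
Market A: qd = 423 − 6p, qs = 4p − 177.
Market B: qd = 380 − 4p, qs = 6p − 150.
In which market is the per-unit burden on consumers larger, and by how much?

Market A: pre-tax p* = $60, q* = 63; post-tax q = 55.8; per-unit burden on consumers = $1.2.
Market B: pre-tax p* = $53, q* = 168; post-tax q = 160.8; per-unit burden on consumers = $1.8.
Difference: $1.2 vs $1.8 → market B is larger by $0.6.

Market B, by $0.6.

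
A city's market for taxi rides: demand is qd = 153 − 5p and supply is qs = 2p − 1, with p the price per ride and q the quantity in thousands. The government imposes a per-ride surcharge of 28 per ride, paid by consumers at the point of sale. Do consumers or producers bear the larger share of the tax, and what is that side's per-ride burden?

Producers bear the larger share: 20 per ride.

Before the tax: set 153 − 5p = 2p − 1 → p* = 22, q* = 43.
With the tax collected from consumers, demand (in seller-price terms) shifts: qd = 153 − 5(p + 28).
New equilibrium: consumers pay 30, producers receive 2, q = 3. (Wedge: pb − ps = 28.)
Per-ride burden: consumers 8, producers 20.
Producers take the larger share because supply is less price-elastic here (demand slope 5 vs supply slope 2).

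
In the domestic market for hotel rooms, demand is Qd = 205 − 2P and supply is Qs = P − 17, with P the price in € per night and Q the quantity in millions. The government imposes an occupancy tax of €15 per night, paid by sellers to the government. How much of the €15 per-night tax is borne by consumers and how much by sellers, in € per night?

Consumers bear €5 per night; sellers bear €10 per night.

Without the tax, 205 − 2P = P − 17 gives 3P = 222, so P* = €74 and Q* = 57.
With the tax collected from sellers, supply shifts: Qs = (P − 15) − 17.
Solving gives Q = 47 with consumers paying €79 and sellers receiving €64 (the €15 wedge).
Burden on consumers: €5; on sellers: €10. (They sum to €15.)
The less price-elastic side of the market bears the larger share of a per-unit tax.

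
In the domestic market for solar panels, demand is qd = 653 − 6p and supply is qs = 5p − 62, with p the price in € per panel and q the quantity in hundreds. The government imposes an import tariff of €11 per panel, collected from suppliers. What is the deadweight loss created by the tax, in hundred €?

Deadweight loss = €165 hundred.

Without the tax, 653 − 6p = 5p − 62 gives 11p = 715, so p* = €65 and q* = 263.
With the tax collected from suppliers, supply shifts: qs = 5(p − 11) − 62.
Solving gives q = 233 with buyers paying €70 and suppliers receiving €59 (the €11 wedge).
Quantity falls by |ΔQ| = |263 − 233| = 30.
DWL = ½ · t · |ΔQ| = ½ · 11 · 30 = €165.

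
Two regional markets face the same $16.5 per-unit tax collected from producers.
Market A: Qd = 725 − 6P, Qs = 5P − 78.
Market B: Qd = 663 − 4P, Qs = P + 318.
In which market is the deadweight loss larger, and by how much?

Market A: pre-tax P* = $73, Q* = 287; post-tax Q = 242; deadweight loss = $371.25.
Market B: pre-tax P* = $69, Q* = 387; post-tax Q = 373.8; deadweight loss = $108.9.
Difference: $371.25 vs $108.9 → market A is larger by $262.35.

Market A, by $262.35.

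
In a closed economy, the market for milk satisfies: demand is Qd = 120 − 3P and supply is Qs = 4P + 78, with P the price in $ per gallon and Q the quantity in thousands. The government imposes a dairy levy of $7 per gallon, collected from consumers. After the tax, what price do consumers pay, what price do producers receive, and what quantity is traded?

Consumers pay $10; producers receive $3; quantity = 90.

Before the tax: set 120 − 3P = 4P + 78 → P* = $6, Q* = 102.
With the tax collected from consumers, demand (in seller-price terms) shifts: Qd = 120 − 3(P + 7).
Solving gives Q = 90 with consumers paying $10 and producers receiving $3 (the $7 wedge).
The less price-elastic side of the market bears the larger share of a per-unit tax.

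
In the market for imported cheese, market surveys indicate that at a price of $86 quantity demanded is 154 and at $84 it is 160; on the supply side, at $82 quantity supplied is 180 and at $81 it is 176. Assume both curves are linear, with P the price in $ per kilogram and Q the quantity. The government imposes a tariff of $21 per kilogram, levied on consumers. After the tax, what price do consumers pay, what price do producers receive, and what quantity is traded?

Consumers pay $92; producers receive $71; quantity = 136.

Demand slope: (160 − 154)/(84 − 86) = -3, so Qd = 412 − 3P.
Supply slope: (176 − 180)/(81 − 82) = 4, so Qs = 4P − 148.
Without the tax, 412 − 3P = 4P − 148 gives 7P = 560, so P* = $80 and Q* = 172.
With the tax collected from consumers, demand (in seller-price terms) shifts: Qd = 412 − 3(P + 21).
New equilibrium: consumers pay $92, producers receive $71, Q = 136. (Wedge: Pb − Ps = 21.)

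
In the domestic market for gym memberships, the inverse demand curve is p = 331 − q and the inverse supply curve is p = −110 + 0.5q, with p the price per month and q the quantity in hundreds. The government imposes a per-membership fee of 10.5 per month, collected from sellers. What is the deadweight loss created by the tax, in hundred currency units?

Deadweight loss = 36.75 hundred.

Rewrite in direct form: qd = 331 − p and qs = 2p + 220.
Before the tax: set 331 − p = 2p + 220 → p* = 37, q* = 294.
With the tax collected from sellers, supply shifts: qs = 2(p − 10.5) + 220.
Solving gives q = 287 with buyers paying 44 and sellers receiving 33.5 (the 10.5 wedge).
Quantity falls by |ΔQ| = |294 − 287| = 7.
DWL = ½ · t · |ΔQ| = ½ · 10.5 · 7 = 36.75.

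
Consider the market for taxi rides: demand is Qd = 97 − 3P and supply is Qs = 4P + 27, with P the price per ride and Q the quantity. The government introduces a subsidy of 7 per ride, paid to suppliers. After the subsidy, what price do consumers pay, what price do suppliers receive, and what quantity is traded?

Consumers pay 6; suppliers receive 13; quantity = 79.

Before the subsidy: set 97 − 3P = 4P + 27 → P* = 10, Q* = 67.
With a per-unit subsidy paid to suppliers, each receives P + 7 per unit sold, so supply becomes Qs = 4(P + 7) + 27.
Solving gives Q = 79 with consumers paying 6 and suppliers receiving 13 (the 7 wedge).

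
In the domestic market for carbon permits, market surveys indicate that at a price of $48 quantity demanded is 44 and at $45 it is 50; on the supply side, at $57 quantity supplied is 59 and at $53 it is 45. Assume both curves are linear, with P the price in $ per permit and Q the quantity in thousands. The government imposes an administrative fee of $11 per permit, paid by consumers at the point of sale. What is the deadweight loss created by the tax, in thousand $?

Deadweight loss = $77 thousand.

Demand slope: (50 − 44)/(45 − 48) = -2, so Qd = 140 − 2P.
Supply slope: (45 − 59)/(53 − 57) = 3.5, so Qs = 3.5P − 140.5.
Without the tax, 140 − 2P = 3.5P − 140.5 gives 5.5P = 280.5, so P* = $51 and Q* = 38.
With the tax collected from consumers, demand (in seller-price terms) shifts: Qd = 140 − 2(P + 11).
New equilibrium: consumers pay $58, producers receive $47, Q = 24. (Wedge: Pb − Ps = 11.)
Quantity falls by |ΔQ| = |38 − 24| = 14.
DWL = ½ · t · |ΔQ| = ½ · 11 · 14 = $77.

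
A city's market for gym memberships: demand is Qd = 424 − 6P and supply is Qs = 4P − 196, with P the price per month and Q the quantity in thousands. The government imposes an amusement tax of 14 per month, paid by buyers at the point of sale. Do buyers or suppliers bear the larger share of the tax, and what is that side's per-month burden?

Suppliers bear the larger share: 8.4 per month.

Without the tax, 424 − 6P = 4P − 196 gives 10P = 620, so P* = 62 and Q* = 52.
With the tax collected from buyers, demand (in seller-price terms) shifts: Qd = 424 − 6(P + 14).
Solving gives Q = 18.4 with buyers paying 67.6 and suppliers receiving 53.6 (the 14 wedge).
Per-month burden: buyers 5.6, suppliers 8.4.
Suppliers take the larger share because supply is less price-elastic here (demand slope 6 vs supply slope 4).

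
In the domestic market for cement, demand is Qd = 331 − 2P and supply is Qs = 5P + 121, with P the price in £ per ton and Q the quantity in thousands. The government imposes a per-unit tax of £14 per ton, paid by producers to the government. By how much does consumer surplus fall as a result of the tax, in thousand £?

Before the tax: set 331 − 2P = 5P + 121 → P* = £30, Q* = 271.
With the tax collected from producers, supply shifts: Qs = 5(P − 14) + 121.
New equilibrium: consumers pay £40, producers receive £26, Q = 251. (Wedge: Pb − Ps = 14.)
ΔCS is the trapezoid between Q = 251 and Q = 271 of height £10: ½ · (271 + 251) · 10 = £2610.

Consumer surplus falls by £2610 thousand.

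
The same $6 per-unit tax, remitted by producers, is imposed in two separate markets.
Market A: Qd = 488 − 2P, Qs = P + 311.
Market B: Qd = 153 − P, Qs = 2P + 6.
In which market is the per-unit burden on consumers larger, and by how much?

Market B, by $2.

Market A: pre-tax P* = $59, Q* = 370; post-tax Q = 366; per-unit burden on consumers = $2.
Market B: pre-tax P* = $49, Q* = 104; post-tax Q = 100; per-unit burden on consumers = $4.
Difference: $2 vs $4 → market B is larger by $2.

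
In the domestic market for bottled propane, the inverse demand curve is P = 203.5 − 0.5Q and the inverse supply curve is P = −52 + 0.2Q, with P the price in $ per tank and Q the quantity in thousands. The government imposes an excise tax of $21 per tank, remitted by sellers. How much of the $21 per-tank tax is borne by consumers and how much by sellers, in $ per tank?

Inverting to Q(P) form: Qd = 407 − 2P; Qs = 5P + 260.
Without the tax, 407 − 2P = 5P + 260 gives 7P = 147, so P* = $21 and Q* = 365.
With the tax collected from sellers, supply shifts: Qs = 5(P − 21) + 260.
Solving gives Q = 335 with consumers paying $36 and sellers receiving $15 (the $21 wedge).
Burden on consumers: $15; on sellers: $6. (They sum to $21.)

Consumers bear $15 per tank; sellers bear $6 per tank.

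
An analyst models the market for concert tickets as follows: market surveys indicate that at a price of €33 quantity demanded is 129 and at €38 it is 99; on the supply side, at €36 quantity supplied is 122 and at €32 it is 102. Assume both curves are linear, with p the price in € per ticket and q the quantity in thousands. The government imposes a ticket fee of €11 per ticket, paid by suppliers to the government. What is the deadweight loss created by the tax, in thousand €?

Deadweight loss = €165 thousand.

Demand slope: (99 − 129)/(38 − 33) = -6, so qd = 327 − 6p.
Supply slope: (102 − 122)/(32 − 36) = 5, so qs = 5p − 58.
Before the tax: set 327 − 6p = 5p − 58 → p* = €35, q* = 117.
With the tax collected from suppliers, supply shifts: qs = 5(p − 11) − 58.
New equilibrium: buyers pay €40, suppliers receive €29, q = 87. (Wedge: pb − ps = 11.)
Quantity falls by |ΔQ| = |117 − 87| = 30.
DWL = ½ · t · |ΔQ| = ½ · 11 · 30 = €165.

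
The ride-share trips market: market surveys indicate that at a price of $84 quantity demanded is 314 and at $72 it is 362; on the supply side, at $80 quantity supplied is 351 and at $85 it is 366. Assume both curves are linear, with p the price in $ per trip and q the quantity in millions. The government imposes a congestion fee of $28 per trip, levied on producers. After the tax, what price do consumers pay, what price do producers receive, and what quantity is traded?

Demand slope: (362 − 314)/(72 − 84) = -4, so qd = 650 − 4p.
Supply slope: (366 − 351)/(85 − 80) = 3, so qs = 3p + 111.
Without the tax, 650 − 4p = 3p + 111 gives 7p = 539, so p* = $77 and q* = 342.
With the tax collected from producers, supply shifts: qs = 3(p − 28) + 111.
Solving gives q = 294 with consumers paying $89 and producers receiving $61 (the $28 wedge).

Consumers pay $89; producers receive $61; quantity = 294.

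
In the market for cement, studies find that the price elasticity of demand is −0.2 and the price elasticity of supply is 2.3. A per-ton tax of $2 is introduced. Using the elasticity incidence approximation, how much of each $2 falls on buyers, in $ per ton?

Buyers bear ≈ $1.84 per ton.

Incidence ratio: buyers' share ≈ εs / (εs + |εd|) = 2.3 / (2.3 + 0.2) = 0.92.
So buyers bear ≈ 0.92 × $2 = $1.84; sellers bear $0.16.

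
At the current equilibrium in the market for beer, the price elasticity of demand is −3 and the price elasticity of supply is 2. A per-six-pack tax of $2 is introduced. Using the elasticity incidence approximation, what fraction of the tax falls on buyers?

Buyers' share ≈ 0.4.

Incidence ratio: buyers' share ≈ εs / (εs + |εd|) = 2 / (2 + 3) = 0.4.
Supply is the less elastic side, so buyers bear the smaller share.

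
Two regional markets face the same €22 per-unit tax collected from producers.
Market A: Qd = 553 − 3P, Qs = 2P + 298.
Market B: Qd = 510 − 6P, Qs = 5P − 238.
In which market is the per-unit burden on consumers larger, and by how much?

Market A: pre-tax P* = €51, Q* = 400; post-tax Q = 373.6; per-unit burden on consumers = €8.8.
Market B: pre-tax P* = €68, Q* = 102; post-tax Q = 42; per-unit burden on consumers = €10.
Difference: €8.8 vs €10 → market B is larger by €1.2.

Market B, by €1.2.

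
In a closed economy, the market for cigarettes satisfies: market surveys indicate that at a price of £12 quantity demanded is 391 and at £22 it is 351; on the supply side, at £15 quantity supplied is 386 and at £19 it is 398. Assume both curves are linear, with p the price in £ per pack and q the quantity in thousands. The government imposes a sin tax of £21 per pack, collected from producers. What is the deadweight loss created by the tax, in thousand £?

Demand slope: (351 − 391)/(22 − 12) = -4, so qd = 439 − 4p.
Supply slope: (398 − 386)/(19 − 15) = 3, so qs = 3p + 341.
Before the tax: set 439 − 4p = 3p + 341 → p* = £14, q* = 383.
With the tax collected from producers, supply shifts: qs = 3(p − 21) + 341.
Solving gives q = 347 with buyers paying £23 and producers receiving £2 (the £21 wedge).
Quantity falls by |ΔQ| = |383 − 347| = 36.
DWL = ½ · t · |ΔQ| = ½ · 21 · 36 = £378.

Deadweight loss = £378 thousand.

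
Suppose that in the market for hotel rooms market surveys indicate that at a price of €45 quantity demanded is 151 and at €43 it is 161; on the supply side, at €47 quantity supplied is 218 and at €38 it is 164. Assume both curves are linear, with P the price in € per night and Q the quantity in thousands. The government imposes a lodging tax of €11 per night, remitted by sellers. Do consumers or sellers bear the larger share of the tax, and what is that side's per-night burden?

Demand slope: (161 − 151)/(43 − 45) = -5, so Qd = 376 − 5P.
Supply slope: (164 − 218)/(38 − 47) = 6, so Qs = 6P − 64.
Without the tax, 376 − 5P = 6P − 64 gives 11P = 440, so P* = €40 and Q* = 176.
With the tax collected from sellers, supply shifts: Qs = 6(P − 11) − 64.
Solving gives Q = 146 with consumers paying €46 and sellers receiving €35 (the €11 wedge).
Per-night burden: consumers €6, sellers €5.
Consumers take the larger share because demand is less price-elastic here (demand slope 5 vs supply slope 6).
The less price-elastic side of the market bears the larger share of a per-unit tax.

Consumers bear the larger share: €6 per night.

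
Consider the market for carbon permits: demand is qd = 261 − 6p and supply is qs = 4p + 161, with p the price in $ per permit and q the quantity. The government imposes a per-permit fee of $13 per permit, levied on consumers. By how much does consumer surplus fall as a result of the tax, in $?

Before the tax: set 261 − 6p = 4p + 161 → p* = $10, q* = 201.
With the tax collected from consumers, demand (in seller-price terms) shifts: qd = 261 − 6(p + 13).
New equilibrium: consumers pay $15.2, sellers receive $2.2, q = 169.8. (Wedge: pb − ps = 13.)
ΔCS is the trapezoid between Q = 169.8 and Q = 201 of height $5.2: ½ · (201 + 169.8) · 5.2 = $964.08.

Consumer surplus falls by $964.08.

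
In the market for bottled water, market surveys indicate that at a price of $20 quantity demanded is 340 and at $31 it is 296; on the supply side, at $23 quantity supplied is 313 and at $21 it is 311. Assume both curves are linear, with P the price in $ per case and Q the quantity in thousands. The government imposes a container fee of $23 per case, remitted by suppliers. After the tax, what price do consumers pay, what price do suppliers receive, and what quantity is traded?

Consumers pay $30.6; suppliers receive $7.6; quantity = 297.6.

Demand slope: (296 − 340)/(31 − 20) = -4, so Qd = 420 − 4P.
Supply slope: (311 − 313)/(21 − 23) = 1, so Qs = P + 290.
Before the tax: set 420 − 4P = P + 290 → P* = $26, Q* = 316.
With the tax collected from suppliers, supply shifts: Qs = (P − 23) + 290.
Solving gives Q = 297.6 with consumers paying $30.6 and suppliers receiving $7.6 (the $23 wedge).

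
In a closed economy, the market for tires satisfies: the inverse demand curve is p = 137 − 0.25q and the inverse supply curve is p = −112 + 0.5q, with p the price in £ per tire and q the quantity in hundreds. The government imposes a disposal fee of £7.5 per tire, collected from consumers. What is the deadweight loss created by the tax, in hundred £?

Rewrite in direct form: qd = 548 − 4p and qs = 2p + 224.
Before the tax: set 548 − 4p = 2p + 224 → p* = £54, q* = 332.
With the tax collected from consumers, demand (in seller-price terms) shifts: qd = 548 − 4(p + 7.5).
New equilibrium: consumers pay £56.5, sellers receive £49, q = 322. (Wedge: pb − ps = 7.5.)
Quantity falls by |ΔQ| = |332 − 322| = 10.
DWL = ½ · t · |ΔQ| = ½ · 7.5 · 10 = £37.5.

Deadweight loss = £37.5 hundred.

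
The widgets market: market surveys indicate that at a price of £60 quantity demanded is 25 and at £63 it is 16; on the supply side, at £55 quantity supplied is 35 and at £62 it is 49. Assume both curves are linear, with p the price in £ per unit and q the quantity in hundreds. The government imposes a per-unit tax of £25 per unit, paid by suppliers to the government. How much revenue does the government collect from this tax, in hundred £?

Demand slope: (16 − 25)/(63 − 60) = -3, so qd = 205 − 3p.
Supply slope: (49 − 35)/(62 − 55) = 2, so qs = 2p − 75.
Without the tax, 205 − 3p = 2p − 75 gives 5p = 280, so p* = £56 and q* = 37.
With the tax collected from suppliers, supply shifts: qs = 2(p − 25) − 75.
Solving gives q = 7 with consumers paying £66 and suppliers receiving £41 (the £25 wedge).
Revenue = t · Q = 25 · 7 = £175.

Tax revenue = £175 hundred.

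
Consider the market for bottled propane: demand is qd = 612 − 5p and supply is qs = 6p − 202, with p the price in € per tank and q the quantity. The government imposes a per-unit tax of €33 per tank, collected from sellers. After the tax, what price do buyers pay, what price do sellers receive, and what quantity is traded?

Buyers pay €92; sellers receive €59; quantity = 152.

Without the tax, 612 − 5p = 6p − 202 gives 11p = 814, so p* = €74 and q* = 242.
With the tax collected from sellers, supply shifts: qs = 6(p − 33) − 202.
New equilibrium: buyers pay €92, sellers receive €59, q = 152. (Wedge: pb − ps = 33.)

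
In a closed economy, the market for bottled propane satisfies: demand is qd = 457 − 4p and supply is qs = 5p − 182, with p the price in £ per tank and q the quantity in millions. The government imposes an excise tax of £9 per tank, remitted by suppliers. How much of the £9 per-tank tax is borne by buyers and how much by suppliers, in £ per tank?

Without the tax, 457 − 4p = 5p − 182 gives 9p = 639, so p* = £71 and q* = 173.
With the tax collected from suppliers, supply shifts: qs = 5(p − 9) − 182.
Solving gives q = 153 with buyers paying £76 and suppliers receiving £67 (the £9 wedge).
Burden on buyers: £5; on suppliers: £4. (They sum to £9.)

Buyers bear £5 per tank; suppliers bear £4 per tank.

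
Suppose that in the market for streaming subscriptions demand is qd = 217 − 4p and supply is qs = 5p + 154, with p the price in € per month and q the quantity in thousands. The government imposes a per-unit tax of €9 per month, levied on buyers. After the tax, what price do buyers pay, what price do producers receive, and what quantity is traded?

Buyers pay €12; producers receive €3; quantity = 169.

Without the tax, 217 − 4p = 5p + 154 gives 9p = 63, so p* = €7 and q* = 189.
With the tax collected from buyers, demand (in seller-price terms) shifts: qd = 217 − 4(p + 9).
New equilibrium: buyers pay €12, producers receive €3, q = 169. (Wedge: pb − ps = 9.)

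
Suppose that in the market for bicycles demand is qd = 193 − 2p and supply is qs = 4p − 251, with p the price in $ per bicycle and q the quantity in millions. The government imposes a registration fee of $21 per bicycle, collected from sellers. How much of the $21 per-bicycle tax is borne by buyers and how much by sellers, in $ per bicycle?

Without the tax, 193 − 2p = 4p − 251 gives 6p = 444, so p* = $74 and q* = 45.
With the tax collected from sellers, supply shifts: qs = 4(p − 21) − 251.
New equilibrium: buyers pay $88, sellers receive $67, q = 17. (Wedge: pb − ps = 21.)
Burden on buyers: $14; on sellers: $7. (They sum to $21.)
The less price-elastic side of the market bears the larger share of a per-unit tax.

Buyers bear $14 per bicycle; sellers bear $7 per bicycle.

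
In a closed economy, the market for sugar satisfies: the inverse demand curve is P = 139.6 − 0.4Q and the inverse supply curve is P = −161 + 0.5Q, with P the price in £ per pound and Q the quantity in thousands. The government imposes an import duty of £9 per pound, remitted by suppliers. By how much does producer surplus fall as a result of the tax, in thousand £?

Inverting to Q(P) form: Qd = 349 − 2.5P; Qs = 2P + 322.
Before the tax: set 349 − 2.5P = 2P + 322 → P* = £6, Q* = 334.
With the tax collected from suppliers, supply shifts: Qs = 2(P − 9) + 322.
New equilibrium: consumers pay £10, suppliers receive £1, Q = 324. (Wedge: Pb − Ps = 9.)
ΔPS is the trapezoid between Q = 324 and Q = 334 of height £5: ½ · (334 + 324) · 5 = £1645.

Producer surplus falls by £1645 thousand.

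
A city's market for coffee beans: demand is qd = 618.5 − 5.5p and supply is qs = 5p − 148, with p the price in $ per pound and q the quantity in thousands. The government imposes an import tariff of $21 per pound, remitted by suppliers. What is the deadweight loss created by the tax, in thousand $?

Deadweight loss = $577.5 thousand.

Before the tax: set 618.5 − 5.5p = 5p − 148 → p* = $73, q* = 217.
With the tax collected from suppliers, supply shifts: qs = 5(p − 21) − 148.
Solving gives q = 162 with buyers paying $83 and suppliers receiving $62 (the $21 wedge).
Quantity falls by |ΔQ| = |217 − 162| = 55.
DWL = ½ · t · |ΔQ| = ½ · 21 · 55 = $577.5.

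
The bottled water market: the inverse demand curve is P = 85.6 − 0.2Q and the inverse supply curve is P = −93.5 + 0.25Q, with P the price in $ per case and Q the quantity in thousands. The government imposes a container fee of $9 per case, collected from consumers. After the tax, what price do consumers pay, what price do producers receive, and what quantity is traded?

Inverting to Q(P) form: Qd = 428 − 5P; Qs = 4P + 374.
Before the tax: set 428 − 5P = 4P + 374 → P* = $6, Q* = 398.
With the tax collected from consumers, demand (in seller-price terms) shifts: Qd = 428 − 5(P + 9).
Solving gives Q = 378 with consumers paying $10 and producers receiving $1 (the $9 wedge).
The less price-elastic side of the market bears the larger share of a per-unit tax.

Consumers pay $10; producers receive $1; quantity = 378.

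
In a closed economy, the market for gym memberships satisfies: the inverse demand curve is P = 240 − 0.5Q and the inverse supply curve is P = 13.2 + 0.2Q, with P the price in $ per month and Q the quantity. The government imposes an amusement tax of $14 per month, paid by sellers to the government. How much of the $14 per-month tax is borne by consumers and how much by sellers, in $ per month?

Consumers bear $10 per month; sellers bear $4 per month.

Rewrite in direct form: Qd = 480 − 2P and Qs = 5P − 66.
Before the tax: set 480 − 2P = 5P − 66 → P* = $78, Q* = 324.
With the tax collected from sellers, supply shifts: Qs = 5(P − 14) − 66.
Solving gives Q = 304 with consumers paying $88 and sellers receiving $74 (the $14 wedge).
Burden on consumers: $10; on sellers: $4. (They sum to $14.)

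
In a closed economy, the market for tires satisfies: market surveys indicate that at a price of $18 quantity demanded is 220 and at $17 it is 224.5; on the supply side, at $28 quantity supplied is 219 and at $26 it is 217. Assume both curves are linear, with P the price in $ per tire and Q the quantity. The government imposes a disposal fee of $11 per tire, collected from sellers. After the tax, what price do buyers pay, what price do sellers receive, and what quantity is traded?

Buyers pay $22; sellers receive $11; quantity = 202.

Demand slope: (224.5 − 220)/(17 − 18) = -4.5, so Qd = 301 − 4.5P.
Supply slope: (217 − 219)/(26 − 28) = 1, so Qs = P + 191.
Before the tax: set 301 − 4.5P = P + 191 → P* = $20, Q* = 211.
With the tax collected from sellers, supply shifts: Qs = (P − 11) + 191.
Solving gives Q = 202 with buyers paying $22 and sellers receiving $11 (the $11 wedge).
The less price-elastic side of the market bears the larger share of a per-unit tax.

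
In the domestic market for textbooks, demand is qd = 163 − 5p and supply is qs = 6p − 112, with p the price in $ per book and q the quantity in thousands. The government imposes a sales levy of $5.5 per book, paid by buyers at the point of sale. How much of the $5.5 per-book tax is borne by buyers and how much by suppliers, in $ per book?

Buyers bear $3 per book; suppliers bear $2.5 per book.

Before the tax: set 163 − 5p = 6p − 112 → p* = $25, q* = 38.
With the tax collected from buyers, demand (in seller-price terms) shifts: qd = 163 − 5(p + 5.5).
New equilibrium: buyers pay $28, suppliers receive $22.5, q = 23. (Wedge: pb − ps = 5.5.)
Burden on buyers: $3; on suppliers: $2.5. (They sum to $5.5.)
The less price-elastic side of the market bears the larger share of a per-unit tax.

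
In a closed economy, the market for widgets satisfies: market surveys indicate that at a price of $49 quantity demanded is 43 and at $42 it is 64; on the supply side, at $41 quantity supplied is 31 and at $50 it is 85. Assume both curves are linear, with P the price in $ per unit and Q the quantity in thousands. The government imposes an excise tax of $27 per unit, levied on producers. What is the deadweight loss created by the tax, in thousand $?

Deadweight loss = $729 thousand.

Demand slope: (64 − 43)/(42 − 49) = -3, so Qd = 190 − 3P.
Supply slope: (85 − 31)/(50 − 41) = 6, so Qs = 6P − 215.
Before the tax: set 190 − 3P = 6P − 215 → P* = $45, Q* = 55.
With the tax collected from producers, supply shifts: Qs = 6(P − 27) − 215.
New equilibrium: consumers pay $63, producers receive $36, Q = 1. (Wedge: Pb − Ps = 27.)
Quantity falls by |ΔQ| = |55 − 1| = 54.
DWL = ½ · t · |ΔQ| = ½ · 27 · 54 = $729.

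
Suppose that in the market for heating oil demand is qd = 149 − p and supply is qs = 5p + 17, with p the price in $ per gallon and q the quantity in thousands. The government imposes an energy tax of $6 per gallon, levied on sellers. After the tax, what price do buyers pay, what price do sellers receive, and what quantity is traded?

Without the tax, 149 − p = 5p + 17 gives 6p = 132, so p* = $22 and q* = 127.
With the tax collected from sellers, supply shifts: qs = 5(p − 6) + 17.
New equilibrium: buyers pay $27, sellers receive $21, q = 122. (Wedge: pb − ps = 6.)
The less price-elastic side of the market bears the larger share of a per-unit tax.

Buyers pay $27; sellers receive $21; quantity = 122.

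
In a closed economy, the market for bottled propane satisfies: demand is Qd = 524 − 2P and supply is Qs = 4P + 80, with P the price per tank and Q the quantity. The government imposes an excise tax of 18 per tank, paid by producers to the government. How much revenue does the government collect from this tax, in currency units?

Without the tax, 524 − 2P = 4P + 80 gives 6P = 444, so P* = 74 and Q* = 376.
With the tax collected from producers, supply shifts: Qs = 4(P − 18) + 80.
Solving gives Q = 352 with consumers paying 86 and producers receiving 68 (the 18 wedge).
Revenue = t · Q = 18 · 352 = 6336.

Tax revenue = 6336.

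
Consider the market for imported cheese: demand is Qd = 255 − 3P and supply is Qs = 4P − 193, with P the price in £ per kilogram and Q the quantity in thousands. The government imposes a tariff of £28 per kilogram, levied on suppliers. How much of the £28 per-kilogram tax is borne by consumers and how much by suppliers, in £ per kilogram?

Consumers bear £16 per kilogram; suppliers bear £12 per kilogram.

Before the tax: set 255 − 3P = 4P − 193 → P* = £64, Q* = 63.
With the tax collected from suppliers, supply shifts: Qs = 4(P − 28) − 193.
Solving gives Q = 15 with consumers paying £80 and suppliers receiving £52 (the £28 wedge).
Burden on consumers: £16; on suppliers: £12. (They sum to £28.)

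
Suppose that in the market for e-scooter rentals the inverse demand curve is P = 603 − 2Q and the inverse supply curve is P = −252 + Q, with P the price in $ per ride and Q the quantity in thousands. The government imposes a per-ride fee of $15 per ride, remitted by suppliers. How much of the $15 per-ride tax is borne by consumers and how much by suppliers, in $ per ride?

Rewrite in direct form: Qd = 301.5 − 0.5P and Qs = P + 252.
Before the tax: set 301.5 − 0.5P = P + 252 → P* = $33, Q* = 285.
With the tax collected from suppliers, supply shifts: Qs = (P − 15) + 252.
New equilibrium: consumers pay $43, suppliers receive $28, Q = 280. (Wedge: Pb − Ps = 15.)
Burden on consumers: $10; on suppliers: $5. (They sum to $15.)
The less price-elastic side of the market bears the larger share of a per-unit tax.

Consumers bear $10 per ride; suppliers bear $5 per ride.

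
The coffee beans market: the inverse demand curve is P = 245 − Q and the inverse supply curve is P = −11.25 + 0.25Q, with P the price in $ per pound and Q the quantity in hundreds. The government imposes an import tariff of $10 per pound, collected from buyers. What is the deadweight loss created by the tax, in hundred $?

Deadweight loss = $40 hundred.

Rewrite in direct form: Qd = 245 − P and Qs = 4P + 45.
Before the tax: set 245 − P = 4P + 45 → P* = $40, Q* = 205.
With the tax collected from buyers, demand (in seller-price terms) shifts: Qd = 245 − (P + 10).
New equilibrium: buyers pay $48, producers receive $38, Q = 197. (Wedge: Pb − Ps = 10.)
Quantity falls by |ΔQ| = |205 − 197| = 8.
DWL = ½ · t · |ΔQ| = ½ · 10 · 8 = $40.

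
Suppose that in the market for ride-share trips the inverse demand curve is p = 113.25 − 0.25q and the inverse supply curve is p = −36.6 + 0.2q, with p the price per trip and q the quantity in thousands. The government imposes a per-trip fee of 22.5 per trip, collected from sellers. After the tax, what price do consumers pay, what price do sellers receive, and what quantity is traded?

Consumers pay 42.5; sellers receive 20; quantity = 283.

Inverting to q(p) form: qd = 453 − 4p; qs = 5p + 183.
Without the tax, 453 − 4p = 5p + 183 gives 9p = 270, so p* = 30 and q* = 333.
With the tax collected from sellers, supply shifts: qs = 5(p − 22.5) + 183.
Solving gives q = 283 with consumers paying 42.5 and sellers receiving 20 (the 22.5 wedge).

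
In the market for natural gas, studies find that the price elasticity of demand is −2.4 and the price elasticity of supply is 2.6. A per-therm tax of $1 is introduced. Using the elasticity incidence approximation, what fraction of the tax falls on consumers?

Incidence ratio: consumers' share ≈ εs / (εs + |εd|) = 2.6 / (2.6 + 2.4) = 0.52.
Supply is the more elastic side, so consumers bear the larger share.

Consumers' share ≈ 0.52.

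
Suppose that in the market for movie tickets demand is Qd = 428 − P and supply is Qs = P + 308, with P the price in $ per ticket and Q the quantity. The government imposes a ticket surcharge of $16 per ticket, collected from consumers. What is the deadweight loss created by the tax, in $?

Without the tax, 428 − P = P + 308 gives 2P = 120, so P* = $60 and Q* = 368.
With the tax collected from consumers, demand (in seller-price terms) shifts: Qd = 428 − (P + 16).
New equilibrium: consumers pay $68, sellers receive $52, Q = 360. (Wedge: Pb − Ps = 16.)
Quantity falls by |ΔQ| = |368 − 360| = 8.
DWL = ½ · t · |ΔQ| = ½ · 16 · 8 = $64.

Deadweight loss = $64.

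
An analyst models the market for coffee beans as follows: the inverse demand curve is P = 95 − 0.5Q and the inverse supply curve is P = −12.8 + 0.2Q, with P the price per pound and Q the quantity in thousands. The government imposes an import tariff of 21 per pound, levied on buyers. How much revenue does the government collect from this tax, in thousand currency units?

Rewrite in direct form: Qd = 190 − 2P and Qs = 5P + 64.
Without the tax, 190 − 2P = 5P + 64 gives 7P = 126, so P* = 18 and Q* = 154.
With the tax collected from buyers, demand (in seller-price terms) shifts: Qd = 190 − 2(P + 21).
Solving gives Q = 124 with buyers paying 33 and suppliers receiving 12 (the 21 wedge).
Revenue = t · Q = 21 · 124 = 2604.

Tax revenue = 2604 thousand.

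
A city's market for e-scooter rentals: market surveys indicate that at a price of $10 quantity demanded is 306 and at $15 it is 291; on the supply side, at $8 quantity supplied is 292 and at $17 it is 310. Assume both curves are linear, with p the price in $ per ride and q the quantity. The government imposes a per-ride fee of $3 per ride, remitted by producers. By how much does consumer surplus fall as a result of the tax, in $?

Consumer surplus falls by $357.84.

Demand slope: (291 − 306)/(15 − 10) = -3, so qd = 336 − 3p.
Supply slope: (310 − 292)/(17 − 8) = 2, so qs = 2p + 276.
Before the tax: set 336 − 3p = 2p + 276 → p* = $12, q* = 300.
With the tax collected from producers, supply shifts: qs = 2(p − 3) + 276.
Solving gives q = 296.4 with buyers paying $13.2 and producers receiving $10.2 (the $3 wedge).
ΔCS is the trapezoid between Q = 296.4 and Q = 300 of height $1.2: ½ · (300 + 296.4) · 1.2 = $357.84.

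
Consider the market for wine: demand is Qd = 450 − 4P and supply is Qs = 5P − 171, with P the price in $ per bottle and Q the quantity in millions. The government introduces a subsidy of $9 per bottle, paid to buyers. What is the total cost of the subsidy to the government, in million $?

Before the subsidy: set 450 − 4P = 5P − 171 → P* = $69, Q* = 174.
With a per-unit subsidy paid to buyers, each effectively pays P − 9, so demand becomes Qd = 450 − 4(P − 9).
New equilibrium: buyers pay $64, suppliers receive $73, Q = 194. (Wedge: Pb − Ps = −9.)
Outlay = t · Q = 9 · 194 = $1746.

Government outlay = $1746 million.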